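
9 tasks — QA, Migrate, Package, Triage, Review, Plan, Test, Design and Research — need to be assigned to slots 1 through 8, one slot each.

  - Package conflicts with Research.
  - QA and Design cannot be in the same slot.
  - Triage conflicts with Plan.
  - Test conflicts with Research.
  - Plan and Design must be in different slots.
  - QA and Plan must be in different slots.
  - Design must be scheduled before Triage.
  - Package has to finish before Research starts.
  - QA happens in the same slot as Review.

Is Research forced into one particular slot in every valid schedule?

Research can be 2 (e.g. Triage -> 2, Test -> 1, QA -> 2, Research -> 2, Review -> 2, Design -> 1, Migrate -> 1, Package -> 1, Plan -> 3) or 3 (e.g. Design=1; Triage=2; QA=2; Review=2; Plan=3; Package=1; Research=3; Migrate=1; Test=1).

No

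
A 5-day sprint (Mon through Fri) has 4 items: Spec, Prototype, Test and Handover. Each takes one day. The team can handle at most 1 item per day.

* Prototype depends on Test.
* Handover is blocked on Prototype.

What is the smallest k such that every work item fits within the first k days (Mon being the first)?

4

The precedence chain requires at least 3 distinct days.
With at most 1 per day and 4 work items, at least 4 days are needed.
4 works (last occupied day: Thu): for example Spec=Thu; Handover=Wed; Prototype=Tue; Test=Mon.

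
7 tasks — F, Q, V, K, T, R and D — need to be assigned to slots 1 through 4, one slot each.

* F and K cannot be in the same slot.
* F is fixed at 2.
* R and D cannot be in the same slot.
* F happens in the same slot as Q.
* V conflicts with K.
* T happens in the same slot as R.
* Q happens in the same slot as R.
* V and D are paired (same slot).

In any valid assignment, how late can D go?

D at 4 is achievable: V in 4, F in 2, Q in 2, T in 2, R in 2, K in 1, D in 4.

4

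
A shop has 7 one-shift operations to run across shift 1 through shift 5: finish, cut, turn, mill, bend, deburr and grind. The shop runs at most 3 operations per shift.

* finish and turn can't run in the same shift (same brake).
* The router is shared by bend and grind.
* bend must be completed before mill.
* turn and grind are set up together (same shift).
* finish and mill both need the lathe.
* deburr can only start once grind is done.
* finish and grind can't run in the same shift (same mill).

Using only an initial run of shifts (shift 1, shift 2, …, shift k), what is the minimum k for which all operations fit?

The precedence chain requires at least 2 distinct shifts.
With at most 3 per shift and 7 operations, at least 3 shifts are needed.
3 works (last occupied shift: shift 3): for example grind in shift 2; cut in shift 1; deburr in shift 3; bend in shift 1; finish in shift 1; turn in shift 2; mill in shift 2.

3 shifts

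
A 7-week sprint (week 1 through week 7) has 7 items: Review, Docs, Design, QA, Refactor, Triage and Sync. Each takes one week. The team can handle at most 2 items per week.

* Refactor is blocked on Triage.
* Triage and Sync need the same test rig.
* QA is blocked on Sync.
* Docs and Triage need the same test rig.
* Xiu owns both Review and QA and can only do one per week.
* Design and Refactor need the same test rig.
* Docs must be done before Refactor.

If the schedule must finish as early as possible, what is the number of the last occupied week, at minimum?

4

The precedence chain requires at least 2 distinct weeks.
With at most 2 per week and 7 work items, at least 4 weeks are needed.
4 works (last occupied week: week 4): for example Sync -> week 1, Refactor -> week 3, Design -> week 4, Review -> week 3, Docs -> week 1, QA -> week 2, Triage -> week 2.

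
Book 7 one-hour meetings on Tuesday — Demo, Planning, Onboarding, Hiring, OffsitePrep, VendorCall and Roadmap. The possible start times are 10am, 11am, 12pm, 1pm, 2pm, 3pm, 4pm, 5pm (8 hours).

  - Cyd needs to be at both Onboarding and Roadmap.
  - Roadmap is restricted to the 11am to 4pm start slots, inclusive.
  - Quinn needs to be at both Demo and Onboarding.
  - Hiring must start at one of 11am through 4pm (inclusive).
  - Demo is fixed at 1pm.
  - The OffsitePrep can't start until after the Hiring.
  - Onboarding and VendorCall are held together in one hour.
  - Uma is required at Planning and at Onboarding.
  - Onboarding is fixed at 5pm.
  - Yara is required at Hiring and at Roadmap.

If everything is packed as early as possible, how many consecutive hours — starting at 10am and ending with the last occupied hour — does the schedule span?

8

The precedence chain requires at least 2 distinct hours.
Onboarding can't be placed before 5pm — that is hour 8 counting from 10am — so the schedule must run through at least 8 hours.
8 works (last occupied hour: 5pm): for example VendorCall in 5pm; Roadmap in 12pm; OffsitePrep in 12pm; Onboarding in 5pm; Hiring in 11am; Demo in 1pm; Planning in 10am.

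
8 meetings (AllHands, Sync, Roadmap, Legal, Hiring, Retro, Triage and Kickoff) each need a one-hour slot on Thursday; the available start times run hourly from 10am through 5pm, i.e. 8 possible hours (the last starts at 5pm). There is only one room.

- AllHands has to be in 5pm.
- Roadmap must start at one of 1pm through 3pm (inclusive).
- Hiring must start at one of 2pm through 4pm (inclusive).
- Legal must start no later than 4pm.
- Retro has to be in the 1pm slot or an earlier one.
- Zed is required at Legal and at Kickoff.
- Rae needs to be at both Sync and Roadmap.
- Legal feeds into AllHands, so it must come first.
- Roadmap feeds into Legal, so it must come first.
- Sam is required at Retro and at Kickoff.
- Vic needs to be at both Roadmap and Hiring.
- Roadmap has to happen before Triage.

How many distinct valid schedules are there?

Splitting on Sync: it can be 10am (12), 11am (12), 12pm (12). Listing each branch's schedules as (AllHands, Roadmap, Legal, Hiring, Retro, Triage, Kickoff):
Sync=10am: (5pm,1pm,2pm,3pm,11am,4pm,12pm) (5pm,1pm,2pm,3pm,12pm,4pm,11am) (5pm,1pm,2pm,4pm,11am,3pm,12pm) (5pm,1pm,2pm,4pm,12pm,3pm,11am) (5pm,1pm,3pm,2pm,11am,4pm,12pm) (5pm,1pm,3pm,2pm,12pm,4pm,11am) (5pm,1pm,3pm,4pm,11am,2pm,12pm) (5pm,1pm,3pm,4pm,12pm,2pm,11am) (5pm,1pm,4pm,2pm,11am,3pm,12pm) (5pm,1pm,4pm,2pm,12pm,3pm,11am) (5pm,1pm,4pm,3pm,11am,2pm,12pm) (5pm,1pm,4pm,3pm,12pm,2pm,11am) — 12.
Sync=11am: (5pm,1pm,2pm,3pm,10am,4pm,12pm) (5pm,1pm,2pm,3pm,12pm,4pm,10am) (5pm,1pm,2pm,4pm,10am,3pm,12pm) (5pm,1pm,2pm,4pm,12pm,3pm,10am) (5pm,1pm,3pm,2pm,10am,4pm,12pm) (5pm,1pm,3pm,2pm,12pm,4pm,10am) (5pm,1pm,3pm,4pm,10am,2pm,12pm) (5pm,1pm,3pm,4pm,12pm,2pm,10am) (5pm,1pm,4pm,2pm,10am,3pm,12pm) (5pm,1pm,4pm,2pm,12pm,3pm,10am) (5pm,1pm,4pm,3pm,10am,2pm,12pm) (5pm,1pm,4pm,3pm,12pm,2pm,10am) — 12.
Sync=12pm: (5pm,1pm,2pm,3pm,10am,4pm,11am) (5pm,1pm,2pm,3pm,11am,4pm,10am) (5pm,1pm,2pm,4pm,10am,3pm,11am) (5pm,1pm,2pm,4pm,11am,3pm,10am) (5pm,1pm,3pm,2pm,10am,4pm,11am) (5pm,1pm,3pm,2pm,11am,4pm,10am) (5pm,1pm,3pm,4pm,10am,2pm,11am) (5pm,1pm,3pm,4pm,11am,2pm,10am) (5pm,1pm,4pm,2pm,10am,3pm,11am) (5pm,1pm,4pm,2pm,11am,3pm,10am) (5pm,1pm,4pm,3pm,10am,2pm,11am) (5pm,1pm,4pm,3pm,11am,2pm,10am) — 12.
Summing: 12 + 12 + 12 = 36.

36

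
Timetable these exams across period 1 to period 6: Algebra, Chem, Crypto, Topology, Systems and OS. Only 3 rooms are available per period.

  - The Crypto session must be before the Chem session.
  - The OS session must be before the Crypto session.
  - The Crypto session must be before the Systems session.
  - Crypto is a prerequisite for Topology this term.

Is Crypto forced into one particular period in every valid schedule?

Crypto can be period 2 (e.g. Algebra in period 1, Systems in period 3, Crypto in period 2, OS in period 1, Chem in period 3, Topology in period 3) or period 3 (e.g. Systems -> period 4, Chem -> period 4, Crypto -> period 3, Topology -> period 4, Algebra -> period 1, OS -> period 1).

No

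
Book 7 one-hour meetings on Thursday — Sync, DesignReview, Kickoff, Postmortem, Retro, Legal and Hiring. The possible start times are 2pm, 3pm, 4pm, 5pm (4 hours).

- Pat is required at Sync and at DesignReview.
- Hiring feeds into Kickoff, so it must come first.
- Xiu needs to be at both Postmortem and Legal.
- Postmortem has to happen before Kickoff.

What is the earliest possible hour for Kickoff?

3pm

Precedence pushes Kickoff to at least 3pm.
Kickoff at 3pm is achievable: Legal=3pm, Hiring=2pm, DesignReview=3pm, Retro=2pm, Kickoff=3pm, Postmortem=2pm, Sync=2pm.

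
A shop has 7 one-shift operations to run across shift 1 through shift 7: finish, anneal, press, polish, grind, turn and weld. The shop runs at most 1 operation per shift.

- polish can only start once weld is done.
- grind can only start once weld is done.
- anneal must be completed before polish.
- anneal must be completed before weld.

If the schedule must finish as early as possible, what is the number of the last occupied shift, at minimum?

The precedence chain requires at least 3 distinct shifts.
With at most 1 per shift and 7 operations, at least 7 shifts are needed.
7 works (last occupied shift: shift 7): for example finish=shift 5; turn=shift 7; grind=shift 4; anneal=shift 1; press=shift 6; polish=shift 3; weld=shift 2.

shift 7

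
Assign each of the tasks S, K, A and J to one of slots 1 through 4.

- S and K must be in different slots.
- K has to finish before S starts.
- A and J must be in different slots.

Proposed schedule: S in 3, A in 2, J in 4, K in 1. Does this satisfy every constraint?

Yes

K has to finish before S starts — holds.
A and J must be in different slots — holds.
S and K must be in different slots — holds.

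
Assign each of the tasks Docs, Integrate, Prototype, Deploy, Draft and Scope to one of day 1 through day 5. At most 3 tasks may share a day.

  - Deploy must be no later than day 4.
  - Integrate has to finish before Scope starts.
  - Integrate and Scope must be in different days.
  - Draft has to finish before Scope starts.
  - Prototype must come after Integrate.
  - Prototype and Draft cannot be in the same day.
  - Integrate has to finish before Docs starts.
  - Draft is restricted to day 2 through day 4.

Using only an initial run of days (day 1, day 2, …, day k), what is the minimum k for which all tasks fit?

3

The precedence chain requires at least 2 distinct days.
With at most 3 per day and 6 tasks, at least 2 days are needed.
Propagating the time windows through the other constraints, Scope can't land before day 3, so the schedule must run through at least day 3.
3 works (last occupied day: day 3): for example Integrate -> day 1, Scope -> day 3, Draft -> day 2, Prototype -> day 3, Docs -> day 2, Deploy -> day 1.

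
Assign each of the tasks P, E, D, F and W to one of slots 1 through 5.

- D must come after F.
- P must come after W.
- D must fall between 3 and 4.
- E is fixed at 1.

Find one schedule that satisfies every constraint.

D in 3; W in 1; E in 1; P in 2; F in 1

Checking: W(1) before P(2); F(1) before D(3); D=3 in [3,4]; E=1 in [1,1].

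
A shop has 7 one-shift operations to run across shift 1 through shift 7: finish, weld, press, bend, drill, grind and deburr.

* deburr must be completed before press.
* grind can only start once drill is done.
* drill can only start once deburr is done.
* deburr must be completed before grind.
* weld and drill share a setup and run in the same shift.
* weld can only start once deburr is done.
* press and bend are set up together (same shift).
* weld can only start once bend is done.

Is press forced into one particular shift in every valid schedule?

No

press can be shift 2 (e.g. weld -> shift 3, press -> shift 2, deburr -> shift 1, drill -> shift 3, grind -> shift 4, bend -> shift 2, finish -> shift 1) or shift 3 (e.g. finish in shift 1, drill in shift 4, bend in shift 3, deburr in shift 1, grind in shift 5, press in shift 3, weld in shift 4).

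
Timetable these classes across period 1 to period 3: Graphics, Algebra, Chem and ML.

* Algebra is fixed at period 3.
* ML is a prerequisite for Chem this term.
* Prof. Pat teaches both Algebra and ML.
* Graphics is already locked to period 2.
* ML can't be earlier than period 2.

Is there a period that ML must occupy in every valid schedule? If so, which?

period 2

ML's window is period 2–period 3.
Algebra is fixed at period 3, and ML can't share a period with Algebra.
So ML must be period 2.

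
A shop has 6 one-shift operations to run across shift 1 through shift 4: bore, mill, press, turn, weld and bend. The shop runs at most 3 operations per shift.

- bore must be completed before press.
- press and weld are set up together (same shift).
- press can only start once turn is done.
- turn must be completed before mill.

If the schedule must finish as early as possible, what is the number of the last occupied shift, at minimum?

The precedence chain requires at least 2 distinct shifts.
With at most 3 per shift and 6 operations, at least 2 shifts are needed.
2 works (last occupied shift: shift 2): for example bore in shift 1, press in shift 2, mill in shift 2, bend in shift 1, weld in shift 2, turn in shift 1.

2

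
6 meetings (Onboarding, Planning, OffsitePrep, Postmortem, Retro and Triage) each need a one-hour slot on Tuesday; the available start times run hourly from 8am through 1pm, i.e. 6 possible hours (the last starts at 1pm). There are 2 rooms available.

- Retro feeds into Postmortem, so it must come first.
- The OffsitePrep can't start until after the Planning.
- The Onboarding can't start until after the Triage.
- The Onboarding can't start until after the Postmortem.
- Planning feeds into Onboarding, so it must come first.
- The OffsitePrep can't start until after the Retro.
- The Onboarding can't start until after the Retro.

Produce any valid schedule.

Planning=8am, Postmortem=9am, OffsitePrep=10am, Retro=8am, Triage=9am, Onboarding=10am

Checking: Retro(8am) before Postmortem(9am); Postmortem(9am) before Onboarding(10am); Retro(8am) before OffsitePrep(10am); Planning(8am) before Onboarding(10am); Triage(9am) before Onboarding(10am); Planning(8am) before OffsitePrep(10am); Retro(8am) before Onboarding(10am); max 2 per hour (cap 2).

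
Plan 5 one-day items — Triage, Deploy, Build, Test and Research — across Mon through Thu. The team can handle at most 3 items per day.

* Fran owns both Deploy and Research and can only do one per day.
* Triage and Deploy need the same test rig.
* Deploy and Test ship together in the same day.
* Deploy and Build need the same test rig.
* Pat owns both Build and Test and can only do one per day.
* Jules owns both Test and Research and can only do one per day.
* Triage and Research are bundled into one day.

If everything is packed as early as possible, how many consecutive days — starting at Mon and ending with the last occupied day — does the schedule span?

With at most 3 per day and 5 work items, at least 2 days are needed.
2 works (last occupied day: Tue): for example Triage in Mon; Deploy in Tue; Research in Mon; Build in Mon; Test in Tue.

2 days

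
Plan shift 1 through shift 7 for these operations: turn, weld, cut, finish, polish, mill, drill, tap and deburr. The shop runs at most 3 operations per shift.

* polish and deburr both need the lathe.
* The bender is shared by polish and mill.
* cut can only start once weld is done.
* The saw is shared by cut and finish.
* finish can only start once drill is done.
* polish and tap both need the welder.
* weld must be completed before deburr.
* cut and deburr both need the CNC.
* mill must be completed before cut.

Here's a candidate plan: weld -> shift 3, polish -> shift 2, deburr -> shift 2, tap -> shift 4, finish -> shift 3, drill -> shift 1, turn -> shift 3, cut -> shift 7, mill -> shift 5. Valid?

No. weld must be completed before deburr is not satisfied.

cut and deburr both need the CNC — holds.
polish and tap both need the welder — holds.
The bender is shared by polish and mill — holds.
polish and deburr both need the lathe — violated.
mill must be completed before cut — holds.
cut can only start once weld is done — holds.
finish can only start once drill is done — holds.
weld must be completed before deburr — violated.
The saw is shared by cut and finish — holds.
The shop runs at most 3 operations per shift — holds.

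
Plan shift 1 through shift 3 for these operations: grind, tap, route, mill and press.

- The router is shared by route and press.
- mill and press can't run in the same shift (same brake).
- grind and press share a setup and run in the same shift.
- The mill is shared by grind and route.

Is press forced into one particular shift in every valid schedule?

press can be shift 1 (e.g. press=shift 1, grind=shift 1, route=shift 2, mill=shift 2, tap=shift 1) or shift 2 (e.g. tap=shift 1, mill=shift 1, press=shift 2, grind=shift 2, route=shift 1).

No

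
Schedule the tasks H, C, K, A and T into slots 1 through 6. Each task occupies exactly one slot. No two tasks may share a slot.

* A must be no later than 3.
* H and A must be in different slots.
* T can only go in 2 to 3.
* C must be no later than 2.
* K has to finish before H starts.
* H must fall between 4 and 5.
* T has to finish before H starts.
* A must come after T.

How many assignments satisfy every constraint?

1

Enumerating: K -> 4; H -> 5; T -> 2; A -> 3; C -> 1.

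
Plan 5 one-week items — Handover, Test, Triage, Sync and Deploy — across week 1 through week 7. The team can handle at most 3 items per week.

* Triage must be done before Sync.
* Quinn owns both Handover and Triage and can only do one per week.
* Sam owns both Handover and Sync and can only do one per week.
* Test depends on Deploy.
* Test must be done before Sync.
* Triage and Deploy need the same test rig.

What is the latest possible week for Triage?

week 6

Downstream work caps Triage at week 6.
Triage at week 6 is achievable: Triage in week 6, Sync in week 7, Test in week 2, Deploy in week 1, Handover in week 1.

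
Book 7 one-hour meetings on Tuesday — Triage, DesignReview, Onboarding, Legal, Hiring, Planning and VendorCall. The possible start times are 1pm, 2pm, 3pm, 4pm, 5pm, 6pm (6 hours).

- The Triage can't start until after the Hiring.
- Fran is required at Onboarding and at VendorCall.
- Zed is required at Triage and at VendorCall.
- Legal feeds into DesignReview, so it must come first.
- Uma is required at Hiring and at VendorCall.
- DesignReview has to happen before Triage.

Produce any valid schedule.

DesignReview -> 2pm; VendorCall -> 2pm; Planning -> 1pm; Onboarding -> 1pm; Legal -> 1pm; Hiring -> 1pm; Triage -> 3pm

Checking: Legal(1pm) before DesignReview(2pm); Hiring(1pm) before Triage(3pm); DesignReview(2pm) before Triage(3pm); Hiring(1pm) != VendorCall(2pm); Onboarding(1pm) != VendorCall(2pm); Triage(3pm) != VendorCall(2pm).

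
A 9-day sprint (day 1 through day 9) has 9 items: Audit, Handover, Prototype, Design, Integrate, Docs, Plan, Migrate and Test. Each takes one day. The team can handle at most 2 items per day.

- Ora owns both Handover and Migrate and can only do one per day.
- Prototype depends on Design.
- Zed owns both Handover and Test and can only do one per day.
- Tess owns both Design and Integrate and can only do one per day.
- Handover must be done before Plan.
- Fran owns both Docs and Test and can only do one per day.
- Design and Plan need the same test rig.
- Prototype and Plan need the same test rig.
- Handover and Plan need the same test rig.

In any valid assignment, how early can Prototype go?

day 2

Precedence pushes Prototype to at least day 2.
Prototype at day 2 is achievable: Docs=day 4; Migrate=day 4; Test=day 5; Plan=day 3; Audit=day 2; Design=day 1; Integrate=day 3; Prototype=day 2; Handover=day 1.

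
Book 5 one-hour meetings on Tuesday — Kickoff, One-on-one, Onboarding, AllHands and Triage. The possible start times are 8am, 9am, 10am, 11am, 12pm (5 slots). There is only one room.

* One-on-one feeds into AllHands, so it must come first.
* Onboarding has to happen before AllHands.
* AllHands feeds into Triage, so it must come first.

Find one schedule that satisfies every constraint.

AllHands -> 10am; Onboarding -> 9am; Triage -> 11am; One-on-one -> 8am; Kickoff -> 12pm

Checking: AllHands(10am) before Triage(11am); Onboarding(9am) before AllHands(10am); One-on-one(8am) before AllHands(10am); max 1 per slot (cap 1).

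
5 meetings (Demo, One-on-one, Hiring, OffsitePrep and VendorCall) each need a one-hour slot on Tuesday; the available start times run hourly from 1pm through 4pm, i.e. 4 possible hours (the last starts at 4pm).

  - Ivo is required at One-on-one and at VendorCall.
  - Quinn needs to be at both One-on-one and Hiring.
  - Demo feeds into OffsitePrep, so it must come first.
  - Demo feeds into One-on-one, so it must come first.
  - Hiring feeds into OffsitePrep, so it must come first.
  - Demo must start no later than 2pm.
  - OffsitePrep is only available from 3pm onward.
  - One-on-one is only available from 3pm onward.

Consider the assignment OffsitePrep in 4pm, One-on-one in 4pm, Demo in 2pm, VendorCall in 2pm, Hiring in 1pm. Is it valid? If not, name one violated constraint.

Hiring feeds into OffsitePrep, so it must come first — holds.
Quinn needs to be at both One-on-one and Hiring — holds.
Demo feeds into OffsitePrep, so it must come first — holds.
Demo must start no later than 2pm — holds.
OffsitePrep is only available from 3pm onward — holds.
Ivo is required at One-on-one and at VendorCall — holds.
One-on-one is only available from 3pm onward — holds.
Demo feeds into One-on-one, so it must come first — holds.

Yes, all constraints hold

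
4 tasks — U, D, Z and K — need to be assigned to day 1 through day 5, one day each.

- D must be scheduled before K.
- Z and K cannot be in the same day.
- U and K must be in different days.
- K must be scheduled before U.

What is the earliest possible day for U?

Precedence pushes U to at least day 3.
U at day 3 is achievable: Z in day 1, U in day 3, K in day 2, D in day 1.

day 3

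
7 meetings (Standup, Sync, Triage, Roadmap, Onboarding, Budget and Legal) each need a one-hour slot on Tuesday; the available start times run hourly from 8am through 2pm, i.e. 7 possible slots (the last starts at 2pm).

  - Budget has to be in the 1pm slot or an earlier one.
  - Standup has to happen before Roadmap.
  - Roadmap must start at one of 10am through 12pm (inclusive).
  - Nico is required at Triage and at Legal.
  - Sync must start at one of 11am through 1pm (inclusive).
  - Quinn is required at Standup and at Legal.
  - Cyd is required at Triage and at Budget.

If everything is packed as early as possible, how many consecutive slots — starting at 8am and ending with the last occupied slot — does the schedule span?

4

The precedence chain requires at least 2 distinct slots.
Sync can't be placed before 11am — that is slot 4 counting from 8am — so the schedule must run through at least 4 slots.
4 works (last occupied slot: 11am): for example Roadmap=10am; Triage=8am; Sync=11am; Legal=9am; Budget=9am; Onboarding=8am; Standup=8am.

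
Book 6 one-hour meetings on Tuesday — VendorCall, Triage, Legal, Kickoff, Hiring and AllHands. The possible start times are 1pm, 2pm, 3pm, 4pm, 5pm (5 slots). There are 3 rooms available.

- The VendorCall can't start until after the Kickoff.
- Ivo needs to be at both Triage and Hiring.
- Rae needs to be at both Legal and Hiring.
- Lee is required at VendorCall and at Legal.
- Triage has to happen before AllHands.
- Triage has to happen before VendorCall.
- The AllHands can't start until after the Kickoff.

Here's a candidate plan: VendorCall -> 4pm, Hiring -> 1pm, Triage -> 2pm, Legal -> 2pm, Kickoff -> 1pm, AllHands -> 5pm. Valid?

Valid

Triage has to happen before VendorCall — holds.
Rae needs to be at both Legal and Hiring — holds.
Triage has to happen before AllHands — holds.
Lee is required at VendorCall and at Legal — holds.
The VendorCall can't start until after the Kickoff — holds.
The AllHands can't start until after the Kickoff — holds.
There are 3 rooms available — holds.
Ivo needs to be at both Triage and Hiring — holds.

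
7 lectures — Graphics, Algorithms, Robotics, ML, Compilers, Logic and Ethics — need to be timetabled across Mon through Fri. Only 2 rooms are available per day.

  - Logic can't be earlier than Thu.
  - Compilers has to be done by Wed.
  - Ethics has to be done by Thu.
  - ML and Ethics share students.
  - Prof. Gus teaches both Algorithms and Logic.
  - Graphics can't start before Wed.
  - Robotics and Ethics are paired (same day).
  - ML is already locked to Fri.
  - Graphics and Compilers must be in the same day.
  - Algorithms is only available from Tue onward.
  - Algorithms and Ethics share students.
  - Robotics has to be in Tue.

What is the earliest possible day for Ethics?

Ethics must be in the same day as Robotics, which can't be before Tue, so Ethics is at least Tue; Ethics's own window allows nothing later than Thu; Ethics must be in the same day as Robotics, which can't be after Tue, so Ethics is at most Tue.
Ethics at Tue is achievable: Algorithms -> Fri, Ethics -> Tue, Robotics -> Tue, Graphics -> Wed, Compilers -> Wed, Logic -> Thu, ML -> Fri.

Tue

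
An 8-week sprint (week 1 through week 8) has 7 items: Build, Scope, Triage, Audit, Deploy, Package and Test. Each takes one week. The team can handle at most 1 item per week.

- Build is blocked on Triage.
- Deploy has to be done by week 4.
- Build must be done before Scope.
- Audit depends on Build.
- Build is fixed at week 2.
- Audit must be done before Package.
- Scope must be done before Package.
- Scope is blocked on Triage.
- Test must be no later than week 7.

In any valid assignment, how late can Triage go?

Downstream work caps Triage at week 1.
Triage at week 1 is achievable: Triage -> week 1, Build -> week 2, Audit -> week 6, Deploy -> week 3, Test -> week 4, Package -> week 7, Scope -> week 5.

week 1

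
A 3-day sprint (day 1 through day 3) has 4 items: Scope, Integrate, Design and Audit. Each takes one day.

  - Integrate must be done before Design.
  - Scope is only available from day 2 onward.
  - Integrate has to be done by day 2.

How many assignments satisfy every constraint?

18

Splitting on Scope: it can be day 2 (9), day 3 (9). Listing each branch's schedules as (Integrate, Design, Audit) by day number:
Scope=day 2: (1,2,1) (1,2,2) (1,2,3) (1,3,1) (1,3,2) (1,3,3) (2,3,1) (2,3,2) (2,3,3) — 9.
Scope=day 3: (1,2,1) (1,2,2) (1,2,3) (1,3,1) (1,3,2) (1,3,3) (2,3,1) (2,3,2) (2,3,3) — 9.
Summing: 9 + 9 = 18.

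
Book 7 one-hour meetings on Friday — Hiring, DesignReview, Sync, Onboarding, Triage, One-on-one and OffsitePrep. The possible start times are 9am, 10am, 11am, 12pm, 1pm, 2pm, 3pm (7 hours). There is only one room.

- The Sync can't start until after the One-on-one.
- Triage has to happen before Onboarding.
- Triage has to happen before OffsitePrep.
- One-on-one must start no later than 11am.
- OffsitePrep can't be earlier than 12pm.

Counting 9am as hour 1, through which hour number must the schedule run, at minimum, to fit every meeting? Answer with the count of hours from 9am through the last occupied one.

The precedence chain requires at least 2 distinct hours.
With at most 1 per hour and 7 meetings, at least 7 hours are needed.
OffsitePrep can't be placed before 12pm — that is hour 4 counting from 9am — so the schedule must run through at least 4 hours.
7 works (last occupied hour: 3pm): for example Hiring in 2pm, OffsitePrep in 12pm, Sync in 11am, DesignReview in 3pm, Triage in 10am, One-on-one in 9am, Onboarding in 1pm.

7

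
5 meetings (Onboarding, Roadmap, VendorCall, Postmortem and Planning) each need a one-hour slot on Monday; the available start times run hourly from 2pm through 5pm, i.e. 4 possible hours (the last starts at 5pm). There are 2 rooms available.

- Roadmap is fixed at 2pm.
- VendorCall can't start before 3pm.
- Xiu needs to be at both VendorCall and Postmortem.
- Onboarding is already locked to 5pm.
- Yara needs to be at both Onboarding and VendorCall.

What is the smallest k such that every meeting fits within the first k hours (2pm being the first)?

4 hours

With at most 2 per hour and 5 meetings, at least 3 hours are needed.
Onboarding can't be placed before 5pm — that is hour 4 counting from 2pm — so the schedule must run through at least 4 hours.
4 works (last occupied hour: 5pm): for example Onboarding=5pm, Roadmap=2pm, Planning=3pm, Postmortem=2pm, VendorCall=3pm.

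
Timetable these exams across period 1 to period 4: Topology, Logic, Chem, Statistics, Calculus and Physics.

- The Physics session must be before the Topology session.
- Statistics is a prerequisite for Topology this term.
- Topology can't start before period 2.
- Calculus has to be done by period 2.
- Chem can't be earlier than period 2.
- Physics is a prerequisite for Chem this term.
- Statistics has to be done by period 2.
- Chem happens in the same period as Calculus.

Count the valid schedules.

Splitting on Topology: it can be period 2 (4), period 3 (8), period 4 (8). Listing each branch's schedules as (Logic, Chem, Statistics, Calculus, Physics) by period number:
Topology=period 2: (1,2,1,2,1) (2,2,1,2,1) (3,2,1,2,1) (4,2,1,2,1) — 4.
Topology=period 3: (1,2,1,2,1) (1,2,2,2,1) (2,2,1,2,1) (2,2,2,2,1) (3,2,1,2,1) (3,2,2,2,1) (4,2,1,2,1) (4,2,2,2,1) — 8.
Topology=period 4: (1,2,1,2,1) (1,2,2,2,1) (2,2,1,2,1) (2,2,2,2,1) (3,2,1,2,1) (3,2,2,2,1) (4,2,1,2,1) (4,2,2,2,1) — 8.
Summing: 4 + 8 + 8 = 20.

20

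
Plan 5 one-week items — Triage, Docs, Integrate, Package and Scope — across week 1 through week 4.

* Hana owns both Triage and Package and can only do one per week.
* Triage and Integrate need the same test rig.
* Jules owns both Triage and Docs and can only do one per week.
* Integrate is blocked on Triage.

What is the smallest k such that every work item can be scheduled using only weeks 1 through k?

2 weeks

The precedence chain requires at least 2 distinct weeks.
2 works (last occupied week: week 2): for example Scope -> week 1; Triage -> week 1; Docs -> week 2; Integrate -> week 2; Package -> week 2.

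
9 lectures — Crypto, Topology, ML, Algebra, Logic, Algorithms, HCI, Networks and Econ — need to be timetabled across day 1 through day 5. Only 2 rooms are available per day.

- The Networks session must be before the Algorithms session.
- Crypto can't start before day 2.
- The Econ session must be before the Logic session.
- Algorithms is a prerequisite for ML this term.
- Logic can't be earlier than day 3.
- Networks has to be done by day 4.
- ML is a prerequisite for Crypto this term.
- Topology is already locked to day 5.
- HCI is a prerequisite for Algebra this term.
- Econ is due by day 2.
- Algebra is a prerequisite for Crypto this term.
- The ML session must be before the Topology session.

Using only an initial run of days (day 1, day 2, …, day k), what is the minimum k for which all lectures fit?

The precedence chain requires at least 4 distinct days.
With at most 2 per day and 9 lectures, at least 5 days are needed.
Topology can't be placed before day 5, so the schedule must run through at least day 5.
5 works (last occupied day: day 5): for example ML=day 3; HCI=day 2; Crypto=day 5; Algebra=day 4; Logic=day 3; Econ=day 1; Algorithms=day 2; Topology=day 5; Networks=day 1.

5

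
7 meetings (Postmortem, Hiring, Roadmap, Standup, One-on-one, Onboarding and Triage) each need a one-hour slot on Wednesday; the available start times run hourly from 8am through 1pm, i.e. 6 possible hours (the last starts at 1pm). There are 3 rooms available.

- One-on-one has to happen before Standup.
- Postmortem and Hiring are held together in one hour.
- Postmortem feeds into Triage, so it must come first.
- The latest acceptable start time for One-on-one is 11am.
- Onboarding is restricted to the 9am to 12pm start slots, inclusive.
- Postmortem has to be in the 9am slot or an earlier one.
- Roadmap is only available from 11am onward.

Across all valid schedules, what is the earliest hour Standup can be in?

Precedence pushes Standup to at least 9am.
Standup at 9am is achievable: Triage -> 9am; Postmortem -> 8am; Hiring -> 8am; Onboarding -> 9am; Standup -> 9am; One-on-one -> 8am; Roadmap -> 11am.

9am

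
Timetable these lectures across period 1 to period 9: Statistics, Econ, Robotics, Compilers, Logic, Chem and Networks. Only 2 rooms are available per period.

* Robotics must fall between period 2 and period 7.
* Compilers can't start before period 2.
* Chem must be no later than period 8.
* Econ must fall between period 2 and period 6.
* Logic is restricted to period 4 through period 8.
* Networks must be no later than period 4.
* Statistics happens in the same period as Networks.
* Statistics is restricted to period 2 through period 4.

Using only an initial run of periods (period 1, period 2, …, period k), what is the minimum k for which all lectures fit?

4 periods

With at most 2 per period and 7 lectures, at least 4 periods are needed.
Logic can't be placed before period 4, so the schedule must run through at least period 4.
4 works (last occupied period: period 4): for example Logic in period 4, Econ in period 3, Statistics in period 2, Chem in period 1, Networks in period 2, Compilers in period 4, Robotics in period 3.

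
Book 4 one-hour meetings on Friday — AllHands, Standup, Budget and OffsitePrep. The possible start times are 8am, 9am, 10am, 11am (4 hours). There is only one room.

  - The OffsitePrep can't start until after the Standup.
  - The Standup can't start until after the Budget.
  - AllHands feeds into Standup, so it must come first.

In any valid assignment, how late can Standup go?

10am

Precedence pushes Standup to at least 9am; downstream work caps Standup at 10am.
Standup at 10am is achievable: OffsitePrep=11am, Standup=10am, AllHands=8am, Budget=9am.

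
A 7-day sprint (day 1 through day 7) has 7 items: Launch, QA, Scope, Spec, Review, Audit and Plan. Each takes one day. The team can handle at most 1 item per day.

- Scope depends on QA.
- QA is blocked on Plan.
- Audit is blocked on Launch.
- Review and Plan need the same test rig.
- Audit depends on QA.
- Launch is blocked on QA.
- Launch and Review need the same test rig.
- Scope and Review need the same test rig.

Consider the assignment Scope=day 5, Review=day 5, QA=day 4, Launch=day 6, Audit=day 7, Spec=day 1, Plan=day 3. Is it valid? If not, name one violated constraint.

No — it violates: Scope and Review need the same test rig

Review and Plan need the same test rig — holds.
Audit depends on QA — holds.
Audit is blocked on Launch — holds.
Scope depends on QA — holds.
Launch is blocked on QA — holds.
QA is blocked on Plan — holds.
Launch and Review need the same test rig — holds.
The team can handle at most 1 item per day — violated.
Scope and Review need the same test rig — violated.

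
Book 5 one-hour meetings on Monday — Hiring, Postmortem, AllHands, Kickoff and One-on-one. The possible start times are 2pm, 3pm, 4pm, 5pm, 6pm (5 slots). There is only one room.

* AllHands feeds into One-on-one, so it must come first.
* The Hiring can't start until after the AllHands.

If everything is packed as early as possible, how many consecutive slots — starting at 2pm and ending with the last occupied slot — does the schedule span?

The precedence chain requires at least 2 distinct slots.
With at most 1 per slot and 5 meetings, at least 5 slots are needed.
5 works (last occupied slot: 6pm): for example Kickoff in 6pm, Hiring in 3pm, Postmortem in 5pm, One-on-one in 4pm, AllHands in 2pm.

5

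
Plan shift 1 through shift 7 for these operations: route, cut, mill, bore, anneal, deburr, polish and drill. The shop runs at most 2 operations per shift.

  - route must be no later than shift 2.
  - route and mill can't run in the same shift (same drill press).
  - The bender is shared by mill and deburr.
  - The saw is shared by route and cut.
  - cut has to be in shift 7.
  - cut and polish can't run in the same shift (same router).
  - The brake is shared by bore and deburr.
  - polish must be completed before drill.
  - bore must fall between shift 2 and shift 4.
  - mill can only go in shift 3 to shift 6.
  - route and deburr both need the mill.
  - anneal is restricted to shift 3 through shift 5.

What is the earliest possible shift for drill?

Precedence pushes drill to at least shift 2.
drill at shift 2 is achievable: anneal -> shift 3, route -> shift 1, cut -> shift 7, deburr -> shift 4, bore -> shift 2, mill -> shift 3, polish -> shift 1, drill -> shift 2.

shift 2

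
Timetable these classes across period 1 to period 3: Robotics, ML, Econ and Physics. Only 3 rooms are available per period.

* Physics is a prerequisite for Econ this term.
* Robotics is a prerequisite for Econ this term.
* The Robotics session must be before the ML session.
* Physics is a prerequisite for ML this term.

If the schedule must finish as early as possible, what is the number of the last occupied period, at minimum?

The precedence chain requires at least 2 distinct periods.
With at most 3 per period and 4 classes, at least 2 periods are needed.
2 works (last occupied period: period 2): for example Robotics=period 1, Econ=period 2, Physics=period 1, ML=period 2.

2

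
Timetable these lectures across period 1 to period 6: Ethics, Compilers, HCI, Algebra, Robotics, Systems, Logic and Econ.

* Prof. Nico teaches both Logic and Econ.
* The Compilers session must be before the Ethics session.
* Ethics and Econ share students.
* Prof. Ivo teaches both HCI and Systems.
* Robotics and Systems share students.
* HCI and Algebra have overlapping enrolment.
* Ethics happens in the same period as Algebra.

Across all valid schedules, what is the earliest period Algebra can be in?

period 2

Algebra must be in the same period as Ethics, which can't be before period 2, so Algebra is at least period 2.
Algebra at period 2 is achievable: HCI=period 1; Algebra=period 2; Logic=period 1; Compilers=period 1; Systems=period 2; Ethics=period 2; Econ=period 3; Robotics=period 1.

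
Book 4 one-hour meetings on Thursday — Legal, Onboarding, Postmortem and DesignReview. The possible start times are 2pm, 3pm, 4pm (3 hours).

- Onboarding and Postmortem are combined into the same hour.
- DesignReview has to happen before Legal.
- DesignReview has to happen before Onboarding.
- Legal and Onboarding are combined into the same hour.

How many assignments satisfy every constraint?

3

Enumerating: Postmortem=3pm, DesignReview=2pm, Legal=3pm, Onboarding=3pm | Postmortem=4pm, Onboarding=4pm, DesignReview=2pm, Legal=4pm | DesignReview -> 3pm; Postmortem -> 4pm; Onboarding -> 4pm; Legal -> 4pm.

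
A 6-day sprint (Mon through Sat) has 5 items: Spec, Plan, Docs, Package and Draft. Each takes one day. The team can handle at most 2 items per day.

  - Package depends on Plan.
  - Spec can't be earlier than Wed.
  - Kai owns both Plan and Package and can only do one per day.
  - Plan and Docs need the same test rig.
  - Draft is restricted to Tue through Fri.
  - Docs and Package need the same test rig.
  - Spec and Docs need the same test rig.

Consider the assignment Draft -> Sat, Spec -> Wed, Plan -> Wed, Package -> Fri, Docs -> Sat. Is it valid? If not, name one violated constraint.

No — it violates: Draft is restricted to Tue through Fri

Package depends on Plan — holds.
Kai owns both Plan and Package and can only do one per day — holds.
Plan and Docs need the same test rig — holds.
Spec can't be earlier than Wed — holds.
The team can handle at most 2 items per day — holds.
Spec and Docs need the same test rig — holds.
Docs and Package need the same test rig — holds.
Draft is restricted to Tue through Fri — violated.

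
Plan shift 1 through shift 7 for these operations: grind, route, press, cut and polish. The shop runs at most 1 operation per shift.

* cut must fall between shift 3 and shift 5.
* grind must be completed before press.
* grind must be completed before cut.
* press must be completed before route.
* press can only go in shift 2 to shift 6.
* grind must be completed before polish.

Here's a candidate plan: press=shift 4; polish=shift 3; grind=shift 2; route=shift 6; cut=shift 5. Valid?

press must be completed before route — holds.
grind must be completed before cut — holds.
cut must fall between shift 3 and shift 5 — holds.
press can only go in shift 2 to shift 6 — holds.
grind must be completed before press — holds.
The shop runs at most 1 operation per shift — holds.
grind must be completed before polish — holds.

Valid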